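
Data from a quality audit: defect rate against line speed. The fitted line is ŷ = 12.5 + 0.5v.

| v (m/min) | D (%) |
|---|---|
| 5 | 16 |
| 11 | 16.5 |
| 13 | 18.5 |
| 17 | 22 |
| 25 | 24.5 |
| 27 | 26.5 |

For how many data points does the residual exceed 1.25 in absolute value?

1

v=5: ŷ = 12.5 + 0.5·5 = 15; e = 16 − 15 = 1
v=11: ŷ = 12.5 + 0.5·11 = 18; e = 16.5 − 18 = -1.5
v=13: ŷ = 12.5 + 0.5·13 = 19; e = 18.5 − 19 = -0.5
v=17: ŷ = 12.5 + 0.5·17 = 21; e = 22 − 21 = 1
v=25: ŷ = 12.5 + 0.5·25 = 25; e = 24.5 − 25 = -0.5
v=27: ŷ = 12.5 + 0.5·27 = 26; e = 26.5 − 26 = 0.5
|e| > 1.25: v=11 (|e|=1.5) → 1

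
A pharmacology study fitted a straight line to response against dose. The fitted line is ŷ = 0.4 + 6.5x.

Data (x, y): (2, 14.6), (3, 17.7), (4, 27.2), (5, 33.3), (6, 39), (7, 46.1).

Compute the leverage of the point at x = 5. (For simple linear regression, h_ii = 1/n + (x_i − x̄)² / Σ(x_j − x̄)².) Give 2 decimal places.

h = 0.18

x̄ = (2 + 3 + 4 + 5 + 6 + 7)/6 = 4.5
Σ(x − x̄)² = 6.25 + 2.25 + 0.25 + 0.25 + 2.25 + 6.25 = 17.5
h = 1/6 + (0.5)²/17.5 = 0.166667 + 0.0142857 = 0.18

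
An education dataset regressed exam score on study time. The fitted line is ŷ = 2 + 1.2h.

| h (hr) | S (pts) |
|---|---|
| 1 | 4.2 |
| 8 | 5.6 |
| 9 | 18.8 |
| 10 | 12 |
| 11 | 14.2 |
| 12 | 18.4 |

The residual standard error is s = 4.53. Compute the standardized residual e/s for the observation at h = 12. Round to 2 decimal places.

ŷ = 2 + 1.2·12 = 16.4
e = 18.4 − 16.4 = 2
e/s = 2 / 4.53 = 0.44

0.44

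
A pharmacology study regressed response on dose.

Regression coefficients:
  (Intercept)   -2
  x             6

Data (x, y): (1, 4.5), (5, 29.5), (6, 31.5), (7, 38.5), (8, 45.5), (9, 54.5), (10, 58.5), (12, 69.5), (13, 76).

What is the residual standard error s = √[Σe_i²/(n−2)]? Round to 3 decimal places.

s = 1.604

x=1: ŷ = -2 + 6·1 = 4; e = 4.5 − 4 = 0.5
x=5: ŷ = -2 + 6·5 = 28; e = 29.5 − 28 = 1.5
x=6: ŷ = -2 + 6·6 = 34; e = 31.5 − 34 = -2.5
x=7: ŷ = -2 + 6·7 = 40; e = 38.5 − 40 = -1.5
x=8: ŷ = -2 + 6·8 = 46; e = 45.5 − 46 = -0.5
x=9: ŷ = -2 + 6·9 = 52; e = 54.5 − 52 = 2.5
x=10: ŷ = -2 + 6·10 = 58; e = 58.5 − 58 = 0.5
x=12: ŷ = -2 + 6·12 = 70; e = 69.5 − 70 = -0.5
x=13: ŷ = -2 + 6·13 = 76; e = 76 − 76 = 0
SSE = 0.25 + 2.25 + 6.25 + 2.25 + 0.25 + 6.25 + 0.25 + 0.25 + 0 = 18
s = √(18/7) = √2.57143 ≈ 1.604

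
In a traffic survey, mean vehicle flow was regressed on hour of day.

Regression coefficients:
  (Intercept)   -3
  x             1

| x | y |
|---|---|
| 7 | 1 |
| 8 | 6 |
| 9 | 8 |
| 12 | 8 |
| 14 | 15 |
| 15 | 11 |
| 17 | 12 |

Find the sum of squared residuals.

x=7: ŷ = -3 + 7 = 4; e = 1 − 4 = -3
x=8: ŷ = -3 + 8 = 5; e = 6 − 5 = 1
x=9: ŷ = -3 + 9 = 6; e = 8 − 6 = 2
x=12: ŷ = -3 + 12 = 9; e = 8 − 9 = -1
x=14: ŷ = -3 + 14 = 11; e = 15 − 11 = 4
x=15: ŷ = -3 + 15 = 12; e = 11 − 12 = -1
x=17: ŷ = -3 + 17 = 14; e = 12 − 14 = -2
SSE = 9 + 1 + 4 + 1 + 16 + 1 + 4 = 36

SSE = 36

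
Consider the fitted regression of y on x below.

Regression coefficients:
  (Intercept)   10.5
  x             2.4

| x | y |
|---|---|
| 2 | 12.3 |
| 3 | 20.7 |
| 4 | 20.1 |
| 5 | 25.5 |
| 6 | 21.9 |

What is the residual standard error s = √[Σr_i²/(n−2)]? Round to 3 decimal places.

x=2: ŷ = 10.5 + 2.4·2 = 15.3; r = 12.3 − 15.3 = -3
x=3: ŷ = 10.5 + 2.4·3 = 17.7; r = 20.7 − 17.7 = 3
x=4: ŷ = 10.5 + 2.4·4 = 20.1; r = 20.1 − 20.1 = 0
x=5: ŷ = 10.5 + 2.4·5 = 22.5; r = 25.5 − 22.5 = 3
x=6: ŷ = 10.5 + 2.4·6 = 24.9; r = 21.9 − 24.9 = -3
SSE = 9 + 9 + 0 + 9 + 9 = 36
s = √(36/3) = √12 ≈ 3.464

s = 3.464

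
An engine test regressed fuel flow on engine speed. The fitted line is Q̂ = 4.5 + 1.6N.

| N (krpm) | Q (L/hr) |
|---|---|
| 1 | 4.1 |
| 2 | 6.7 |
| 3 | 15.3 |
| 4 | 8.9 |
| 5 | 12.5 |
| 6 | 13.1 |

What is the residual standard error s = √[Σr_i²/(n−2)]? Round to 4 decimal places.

s = 3.3912

N=1: Q̂ = 4.5 + 1.6·1 = 6.1; r = 4.1 − 6.1 = -2
N=2: Q̂ = 4.5 + 1.6·2 = 7.7; r = 6.7 − 7.7 = -1
N=3: Q̂ = 4.5 + 1.6·3 = 9.3; r = 15.3 − 9.3 = 6
N=4: Q̂ = 4.5 + 1.6·4 = 10.9; r = 8.9 − 10.9 = -2
N=5: Q̂ = 4.5 + 1.6·5 = 12.5; r = 12.5 − 12.5 = 0
N=6: Q̂ = 4.5 + 1.6·6 = 14.1; r = 13.1 − 14.1 = -1
SSE = 4 + 1 + 36 + 4 + 0 + 1 = 46
s = √(46/4) = √11.5 ≈ 3.3912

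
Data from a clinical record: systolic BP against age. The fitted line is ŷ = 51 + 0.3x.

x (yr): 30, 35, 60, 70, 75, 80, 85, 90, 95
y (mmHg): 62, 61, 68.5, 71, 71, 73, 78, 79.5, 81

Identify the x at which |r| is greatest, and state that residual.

x=30: ŷ = 51 + 0.3·30 = 60; r = 62 − 60 = 2
x=35: ŷ = 51 + 0.3·35 = 61.5; r = 61 − 61.5 = -0.5
x=60: ŷ = 51 + 0.3·60 = 69; r = 68.5 − 69 = -0.5
x=70: ŷ = 51 + 0.3·70 = 72; r = 71 − 72 = -1
x=75: ŷ = 51 + 0.3·75 = 73.5; r = 71 − 73.5 = -2.5
x=80: ŷ = 51 + 0.3·80 = 75; r = 73 − 75 = -2
x=85: ŷ = 51 + 0.3·85 = 76.5; r = 78 − 76.5 = 1.5
x=90: ŷ = 51 + 0.3·90 = 78; r = 79.5 − 78 = 1.5
x=95: ŷ = 51 + 0.3·95 = 79.5; r = 81 − 79.5 = 1.5
Largest |r| is 2.5 at x = 75, residual -2.5.

x = 75, r = -2.5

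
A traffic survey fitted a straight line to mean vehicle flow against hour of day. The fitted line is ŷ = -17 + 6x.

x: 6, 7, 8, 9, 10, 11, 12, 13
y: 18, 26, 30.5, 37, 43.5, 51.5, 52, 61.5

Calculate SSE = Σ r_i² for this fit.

SSE = 18

x=6: ŷ = -17 + 6·6 = 19; r = 18 − 19 = -1
x=7: ŷ = -17 + 6·7 = 25; r = 26 − 25 = 1
x=8: ŷ = -17 + 6·8 = 31; r = 30.5 − 31 = -0.5
x=9: ŷ = -17 + 6·9 = 37; r = 37 − 37 = 0
x=10: ŷ = -17 + 6·10 = 43; r = 43.5 − 43 = 0.5
x=11: ŷ = -17 + 6·11 = 49; r = 51.5 − 49 = 2.5
x=12: ŷ = -17 + 6·12 = 55; r = 52 − 55 = -3
x=13: ŷ = -17 + 6·13 = 61; r = 61.5 − 61 = 0.5
SSE = 1 + 1 + 0.25 + 0 + 0.25 + 6.25 + 9 + 0.25 = 18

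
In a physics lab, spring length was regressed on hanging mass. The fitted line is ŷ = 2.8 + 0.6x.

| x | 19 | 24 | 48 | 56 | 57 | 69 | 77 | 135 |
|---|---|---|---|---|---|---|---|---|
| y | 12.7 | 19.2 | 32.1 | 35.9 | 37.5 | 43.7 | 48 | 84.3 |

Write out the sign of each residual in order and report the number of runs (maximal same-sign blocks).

x=19: ŷ = 2.8 + 0.6·19 = 14.2; r = 12.7 − 14.2 = -1.5
x=24: ŷ = 2.8 + 0.6·24 = 17.2; r = 19.2 − 17.2 = 2
x=48: ŷ = 2.8 + 0.6·48 = 31.6; r = 32.1 − 31.6 = 0.5
x=56: ŷ = 2.8 + 0.6·56 = 36.4; r = 35.9 − 36.4 = -0.5
x=57: ŷ = 2.8 + 0.6·57 = 37; r = 37.5 − 37 = 0.5
x=69: ŷ = 2.8 + 0.6·69 = 44.2; r = 43.7 − 44.2 = -0.5
x=77: ŷ = 2.8 + 0.6·77 = 49; r = 48 − 49 = -1
x=135: ŷ = 2.8 + 0.6·135 = 83.8; r = 84.3 − 83.8 = 0.5
Signs: − + + − + − − +
Runs: −×1, +×2, −×1, +×1, −×2, +×1 → 6

6 runs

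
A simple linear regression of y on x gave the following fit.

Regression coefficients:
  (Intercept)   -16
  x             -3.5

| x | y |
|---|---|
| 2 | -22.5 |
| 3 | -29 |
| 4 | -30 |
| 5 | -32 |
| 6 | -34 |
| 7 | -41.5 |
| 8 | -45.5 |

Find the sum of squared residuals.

SSE = 21

x=2: ŷ = -16 − 3.5·2 = -23; r = -22.5 − (-23) = 0.5
x=3: ŷ = -16 − 3.5·3 = -26.5; r = -29 − (-26.5) = -2.5
x=4: ŷ = -16 − 3.5·4 = -30; r = -30 − (-30) = 0
x=5: ŷ = -16 − 3.5·5 = -33.5; r = -32 − (-33.5) = 1.5
x=6: ŷ = -16 − 3.5·6 = -37; r = -34 − (-37) = 3
x=7: ŷ = -16 − 3.5·7 = -40.5; r = -41.5 − (-40.5) = -1
x=8: ŷ = -16 − 3.5·8 = -44; r = -45.5 − (-44) = -1.5
SSE = 0.25 + 6.25 + 0 + 2.25 + 9 + 1 + 2.25 = 21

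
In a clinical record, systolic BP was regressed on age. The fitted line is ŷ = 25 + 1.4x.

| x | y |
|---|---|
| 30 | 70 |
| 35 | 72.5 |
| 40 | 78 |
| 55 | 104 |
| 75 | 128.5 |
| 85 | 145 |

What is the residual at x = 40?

r = -3

ŷ = 25 + 1.4·40 = 81
r = 78 − 81 = -3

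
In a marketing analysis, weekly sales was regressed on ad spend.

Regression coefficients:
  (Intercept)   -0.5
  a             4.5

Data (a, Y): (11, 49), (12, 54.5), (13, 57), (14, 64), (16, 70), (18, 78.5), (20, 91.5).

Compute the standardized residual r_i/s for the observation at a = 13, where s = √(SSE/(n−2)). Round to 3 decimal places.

-0.587

a=11: Ŷ = -0.5 + 4.5·11 = 49; r = 49 − 49 = 0
a=12: Ŷ = -0.5 + 4.5·12 = 53.5; r = 54.5 − 53.5 = 1
a=13: Ŷ = -0.5 + 4.5·13 = 58; r = 57 − 58 = -1
a=14: Ŷ = -0.5 + 4.5·14 = 62.5; r = 64 − 62.5 = 1.5
a=16: Ŷ = -0.5 + 4.5·16 = 71.5; r = 70 − 71.5 = -1.5
a=18: Ŷ = -0.5 + 4.5·18 = 80.5; r = 78.5 − 80.5 = -2
a=20: Ŷ = -0.5 + 4.5·20 = 89.5; r = 91.5 − 89.5 = 2
SSE = 0 + 1 + 1 + 2.25 + 2.25 + 4 + 4 = 14.5
s = √(14.5/5) = 1.70294
r/s = -1 / 1.70294 = -0.587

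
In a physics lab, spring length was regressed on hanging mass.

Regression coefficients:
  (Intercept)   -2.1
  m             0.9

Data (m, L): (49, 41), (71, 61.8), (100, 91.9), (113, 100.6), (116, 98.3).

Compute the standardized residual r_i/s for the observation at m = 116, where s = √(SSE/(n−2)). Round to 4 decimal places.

-1.1882

m=49: L̂ = -2.1 + 0.9·49 = 42; r = 41 − 42 = -1
m=71: L̂ = -2.1 + 0.9·71 = 61.8; r = 61.8 − 61.8 = 0
m=100: L̂ = -2.1 + 0.9·100 = 87.9; r = 91.9 − 87.9 = 4
m=113: L̂ = -2.1 + 0.9·113 = 99.6; r = 100.6 − 99.6 = 1
m=116: L̂ = -2.1 + 0.9·116 = 102.3; r = 98.3 − 102.3 = -4
SSE = 1 + 0 + 16 + 1 + 16 = 34
s = √(34/3) = 3.3665
r/s = -4 / 3.3665 = -1.1882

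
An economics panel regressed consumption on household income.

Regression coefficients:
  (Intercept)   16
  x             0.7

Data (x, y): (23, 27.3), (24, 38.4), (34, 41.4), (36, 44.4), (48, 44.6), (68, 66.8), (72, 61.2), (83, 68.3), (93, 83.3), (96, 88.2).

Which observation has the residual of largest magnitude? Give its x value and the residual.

x = 83, e = -5.8

x=23: ŷ = 16 + 0.7·23 = 32.1; e = 27.3 − 32.1 = -4.8
x=24: ŷ = 16 + 0.7·24 = 32.8; e = 38.4 − 32.8 = 5.6
x=34: ŷ = 16 + 0.7·34 = 39.8; e = 41.4 − 39.8 = 1.6
x=36: ŷ = 16 + 0.7·36 = 41.2; e = 44.4 − 41.2 = 3.2
x=48: ŷ = 16 + 0.7·48 = 49.6; e = 44.6 − 49.6 = -5
x=68: ŷ = 16 + 0.7·68 = 63.6; e = 66.8 − 63.6 = 3.2
x=72: ŷ = 16 + 0.7·72 = 66.4; e = 61.2 − 66.4 = -5.2
x=83: ŷ = 16 + 0.7·83 = 74.1; e = 68.3 − 74.1 = -5.8
x=93: ŷ = 16 + 0.7·93 = 81.1; e = 83.3 − 81.1 = 2.2
x=96: ŷ = 16 + 0.7·96 = 83.2; e = 88.2 − 83.2 = 5
Largest |e| is 5.8 at x = 83, residual -5.8.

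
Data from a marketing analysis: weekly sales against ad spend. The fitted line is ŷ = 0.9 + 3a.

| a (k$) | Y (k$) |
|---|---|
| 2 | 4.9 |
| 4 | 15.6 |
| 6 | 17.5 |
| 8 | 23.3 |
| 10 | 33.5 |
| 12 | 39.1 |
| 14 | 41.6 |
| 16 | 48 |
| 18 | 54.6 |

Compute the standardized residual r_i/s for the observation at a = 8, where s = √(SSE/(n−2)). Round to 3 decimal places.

a=2: ŷ = 0.9 + 3·2 = 6.9; r = 4.9 − 6.9 = -2
a=4: ŷ = 0.9 + 3·4 = 12.9; r = 15.6 − 12.9 = 2.7
a=6: ŷ = 0.9 + 3·6 = 18.9; r = 17.5 − 18.9 = -1.4
a=8: ŷ = 0.9 + 3·8 = 24.9; r = 23.3 − 24.9 = -1.6
a=10: ŷ = 0.9 + 3·10 = 30.9; r = 33.5 − 30.9 = 2.6
a=12: ŷ = 0.9 + 3·12 = 36.9; r = 39.1 − 36.9 = 2.2
a=14: ŷ = 0.9 + 3·14 = 42.9; r = 41.6 − 42.9 = -1.3
a=16: ŷ = 0.9 + 3·16 = 48.9; r = 48 − 48.9 = -0.9
a=18: ŷ = 0.9 + 3·18 = 54.9; r = 54.6 − 54.9 = -0.3
SSE = 4 + 7.29 + 1.96 + 2.56 + 6.76 + 4.84 + 1.69 + 0.81 + 0.09 = 30
s = √(30/7) = 2.0702
r/s = -1.6 / 2.0702 = -0.773

-0.773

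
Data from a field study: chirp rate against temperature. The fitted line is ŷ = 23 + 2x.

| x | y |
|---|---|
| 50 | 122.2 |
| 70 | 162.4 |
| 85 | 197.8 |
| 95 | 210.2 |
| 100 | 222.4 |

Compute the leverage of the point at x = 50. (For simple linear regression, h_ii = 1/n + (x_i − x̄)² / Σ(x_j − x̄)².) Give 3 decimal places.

x̄ = (50 + 70 + 85 + 95 + 100)/5 = 80
Σ(x − x̄)² = 900 + 100 + 25 + 225 + 400 = 1650
h = 1/5 + (-30)²/1650 = 0.2 + 0.545455 = 0.745

h = 0.745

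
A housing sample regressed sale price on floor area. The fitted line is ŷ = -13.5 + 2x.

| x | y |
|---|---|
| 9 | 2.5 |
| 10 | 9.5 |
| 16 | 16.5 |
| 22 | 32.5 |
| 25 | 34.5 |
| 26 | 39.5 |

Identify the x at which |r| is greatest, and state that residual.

x=9: ŷ = -13.5 + 2·9 = 4.5; r = 2.5 − 4.5 = -2
x=10: ŷ = -13.5 + 2·10 = 6.5; r = 9.5 − 6.5 = 3
x=16: ŷ = -13.5 + 2·16 = 18.5; r = 16.5 − 18.5 = -2
x=22: ŷ = -13.5 + 2·22 = 30.5; r = 32.5 − 30.5 = 2
x=25: ŷ = -13.5 + 2·25 = 36.5; r = 34.5 − 36.5 = -2
x=26: ŷ = -13.5 + 2·26 = 38.5; r = 39.5 − 38.5 = 1
Largest |r| is 3 at x = 10, residual 3.

x = 10, r = 3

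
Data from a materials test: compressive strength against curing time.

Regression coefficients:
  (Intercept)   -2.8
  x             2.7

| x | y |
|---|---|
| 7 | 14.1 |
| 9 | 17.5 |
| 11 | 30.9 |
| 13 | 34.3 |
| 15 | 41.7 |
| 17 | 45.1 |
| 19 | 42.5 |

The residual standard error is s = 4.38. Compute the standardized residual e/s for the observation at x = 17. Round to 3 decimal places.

ŷ = -2.8 + 2.7·17 = 43.1
e = 45.1 − 43.1 = 2
e/s = 2 / 4.38 = 0.457

0.457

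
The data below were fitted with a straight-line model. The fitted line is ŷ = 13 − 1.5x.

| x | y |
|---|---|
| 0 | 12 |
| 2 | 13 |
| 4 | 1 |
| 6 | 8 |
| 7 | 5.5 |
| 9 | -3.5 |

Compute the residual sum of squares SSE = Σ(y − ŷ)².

x=0: ŷ = 13 − 1.5·0 = 13; r = 12 − 13 = -1
x=2: ŷ = 13 − 1.5·2 = 10; r = 13 − 10 = 3
x=4: ŷ = 13 − 1.5·4 = 7; r = 1 − 7 = -6
x=6: ŷ = 13 − 1.5·6 = 4; r = 8 − 4 = 4
x=7: ŷ = 13 − 1.5·7 = 2.5; r = 5.5 − 2.5 = 3
x=9: ŷ = 13 − 1.5·9 = -0.5; r = -3.5 − (-0.5) = -3
SSE = 1 + 9 + 36 + 16 + 9 + 9 = 80

SSE = 80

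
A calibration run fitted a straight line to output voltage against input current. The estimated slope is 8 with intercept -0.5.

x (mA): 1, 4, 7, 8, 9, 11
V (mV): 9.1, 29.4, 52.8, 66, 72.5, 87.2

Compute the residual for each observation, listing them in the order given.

1.6, -2.1, -2.7, 2.5, 1, -0.3

x=1: V̂ = -0.5 + 8·1 = 7.5; r = 9.1 − 7.5 = 1.6
x=4: V̂ = -0.5 + 8·4 = 31.5; r = 29.4 − 31.5 = -2.1
x=7: V̂ = -0.5 + 8·7 = 55.5; r = 52.8 − 55.5 = -2.7
x=8: V̂ = -0.5 + 8·8 = 63.5; r = 66 − 63.5 = 2.5
x=9: V̂ = -0.5 + 8·9 = 71.5; r = 72.5 − 71.5 = 1
x=11: V̂ = -0.5 + 8·11 = 87.5; r = 87.2 − 87.5 = -0.3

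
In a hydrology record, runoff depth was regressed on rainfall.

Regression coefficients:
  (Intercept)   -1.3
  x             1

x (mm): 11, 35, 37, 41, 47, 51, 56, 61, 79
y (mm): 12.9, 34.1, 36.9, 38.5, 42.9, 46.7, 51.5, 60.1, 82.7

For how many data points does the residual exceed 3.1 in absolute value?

x=11: ŷ = -1.3 + 11 = 9.7; e = 12.9 − 9.7 = 3.2
x=35: ŷ = -1.3 + 35 = 33.7; e = 34.1 − 33.7 = 0.4
x=37: ŷ = -1.3 + 37 = 35.7; e = 36.9 − 35.7 = 1.2
x=41: ŷ = -1.3 + 41 = 39.7; e = 38.5 − 39.7 = -1.2
x=47: ŷ = -1.3 + 47 = 45.7; e = 42.9 − 45.7 = -2.8
x=51: ŷ = -1.3 + 51 = 49.7; e = 46.7 − 49.7 = -3
x=56: ŷ = -1.3 + 56 = 54.7; e = 51.5 − 54.7 = -3.2
x=61: ŷ = -1.3 + 61 = 59.7; e = 60.1 − 59.7 = 0.4
x=79: ŷ = -1.3 + 79 = 77.7; e = 82.7 − 77.7 = 5
|e| > 3.1: x=11 (|e|=3.2), x=56 (|e|=3.2), x=79 (|e|=5) → 3

3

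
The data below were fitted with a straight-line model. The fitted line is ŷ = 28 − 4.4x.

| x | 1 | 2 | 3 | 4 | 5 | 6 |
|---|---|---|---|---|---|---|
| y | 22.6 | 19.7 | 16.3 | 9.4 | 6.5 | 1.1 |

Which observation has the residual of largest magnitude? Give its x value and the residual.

x=1: ŷ = 28 − 4.4·1 = 23.6; e = 22.6 − 23.6 = -1
x=2: ŷ = 28 − 4.4·2 = 19.2; e = 19.7 − 19.2 = 0.5
x=3: ŷ = 28 − 4.4·3 = 14.8; e = 16.3 − 14.8 = 1.5
x=4: ŷ = 28 − 4.4·4 = 10.4; e = 9.4 − 10.4 = -1
x=5: ŷ = 28 − 4.4·5 = 6; e = 6.5 − 6 = 0.5
x=6: ŷ = 28 − 4.4·6 = 1.6; e = 1.1 − 1.6 = -0.5
Largest |e| is 1.5 at x = 3, residual 1.5.

x = 3, e = 1.5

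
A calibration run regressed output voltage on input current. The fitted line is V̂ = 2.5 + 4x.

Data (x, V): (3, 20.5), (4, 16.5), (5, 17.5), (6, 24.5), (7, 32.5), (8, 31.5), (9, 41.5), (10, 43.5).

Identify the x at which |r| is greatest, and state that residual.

x=3: V̂ = 2.5 + 4·3 = 14.5; r = 20.5 − 14.5 = 6
x=4: V̂ = 2.5 + 4·4 = 18.5; r = 16.5 − 18.5 = -2
x=5: V̂ = 2.5 + 4·5 = 22.5; r = 17.5 − 22.5 = -5
x=6: V̂ = 2.5 + 4·6 = 26.5; r = 24.5 − 26.5 = -2
x=7: V̂ = 2.5 + 4·7 = 30.5; r = 32.5 − 30.5 = 2
x=8: V̂ = 2.5 + 4·8 = 34.5; r = 31.5 − 34.5 = -3
x=9: V̂ = 2.5 + 4·9 = 38.5; r = 41.5 − 38.5 = 3
x=10: V̂ = 2.5 + 4·10 = 42.5; r = 43.5 − 42.5 = 1
Largest |r| is 6 at x = 3, residual 6.

x = 3, r = 6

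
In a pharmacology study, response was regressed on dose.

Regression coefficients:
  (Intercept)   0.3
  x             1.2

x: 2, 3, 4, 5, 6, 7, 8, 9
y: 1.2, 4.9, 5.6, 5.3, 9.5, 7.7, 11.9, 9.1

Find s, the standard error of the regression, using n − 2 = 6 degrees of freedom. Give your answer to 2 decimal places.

s = 1.71

x=2: ŷ = 0.3 + 1.2·2 = 2.7; r = 1.2 − 2.7 = -1.5
x=3: ŷ = 0.3 + 1.2·3 = 3.9; r = 4.9 − 3.9 = 1
x=4: ŷ = 0.3 + 1.2·4 = 5.1; r = 5.6 − 5.1 = 0.5
x=5: ŷ = 0.3 + 1.2·5 = 6.3; r = 5.3 − 6.3 = -1
x=6: ŷ = 0.3 + 1.2·6 = 7.5; r = 9.5 − 7.5 = 2
x=7: ŷ = 0.3 + 1.2·7 = 8.7; r = 7.7 − 8.7 = -1
x=8: ŷ = 0.3 + 1.2·8 = 9.9; r = 11.9 − 9.9 = 2
x=9: ŷ = 0.3 + 1.2·9 = 11.1; r = 9.1 − 11.1 = -2
SSE = 2.25 + 1 + 0.25 + 1 + 4 + 1 + 4 + 4 = 17.5
s = √(17.5/6) = √2.91667 ≈ 1.71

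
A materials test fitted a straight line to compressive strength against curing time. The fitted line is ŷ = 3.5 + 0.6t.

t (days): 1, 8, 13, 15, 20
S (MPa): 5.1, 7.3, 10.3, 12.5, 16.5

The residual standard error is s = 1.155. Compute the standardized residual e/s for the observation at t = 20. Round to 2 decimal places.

0.87

ŷ = 3.5 + 0.6·20 = 15.5
e = 16.5 − 15.5 = 1
e/s = 1 / 1.155 = 0.87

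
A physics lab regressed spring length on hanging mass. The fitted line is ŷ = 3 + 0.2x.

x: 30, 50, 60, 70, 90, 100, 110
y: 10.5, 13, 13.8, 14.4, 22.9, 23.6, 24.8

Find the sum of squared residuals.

SSE = 14.46

x=30: ŷ = 3 + 0.2·30 = 9; r = 10.5 − 9 = 1.5
x=50: ŷ = 3 + 0.2·50 = 13; r = 13 − 13 = 0
x=60: ŷ = 3 + 0.2·60 = 15; r = 13.8 − 15 = -1.2
x=70: ŷ = 3 + 0.2·70 = 17; r = 14.4 − 17 = -2.6
x=90: ŷ = 3 + 0.2·90 = 21; r = 22.9 − 21 = 1.9
x=100: ŷ = 3 + 0.2·100 = 23; r = 23.6 − 23 = 0.6
x=110: ŷ = 3 + 0.2·110 = 25; r = 24.8 − 25 = -0.2
SSE = 2.25 + 0 + 1.44 + 6.76 + 3.61 + 0.36 + 0.04 = 14.46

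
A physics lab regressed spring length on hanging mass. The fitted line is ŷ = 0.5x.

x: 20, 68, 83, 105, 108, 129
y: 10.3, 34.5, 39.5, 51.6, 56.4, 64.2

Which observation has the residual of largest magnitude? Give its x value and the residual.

x = 108, r = 2.4

x=20: ŷ = 0.5·20 = 10; r = 10.3 − 10 = 0.3
x=68: ŷ = 0.5·68 = 34; r = 34.5 − 34 = 0.5
x=83: ŷ = 0.5·83 = 41.5; r = 39.5 − 41.5 = -2
x=105: ŷ = 0.5·105 = 52.5; r = 51.6 − 52.5 = -0.9
x=108: ŷ = 0.5·108 = 54; r = 56.4 − 54 = 2.4
x=129: ŷ = 0.5·129 = 64.5; r = 64.2 − 64.5 = -0.3
Largest |r| is 2.4 at x = 108, residual 2.4.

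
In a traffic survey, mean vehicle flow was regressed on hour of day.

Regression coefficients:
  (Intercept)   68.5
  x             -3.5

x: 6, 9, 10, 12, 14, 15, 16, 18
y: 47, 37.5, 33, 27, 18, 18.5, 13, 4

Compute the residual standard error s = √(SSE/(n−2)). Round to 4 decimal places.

x=6: ŷ = 68.5 − 3.5·6 = 47.5; e = 47 − 47.5 = -0.5
x=9: ŷ = 68.5 − 3.5·9 = 37; e = 37.5 − 37 = 0.5
x=10: ŷ = 68.5 − 3.5·10 = 33.5; e = 33 − 33.5 = -0.5
x=12: ŷ = 68.5 − 3.5·12 = 26.5; e = 27 − 26.5 = 0.5
x=14: ŷ = 68.5 − 3.5·14 = 19.5; e = 18 − 19.5 = -1.5
x=15: ŷ = 68.5 − 3.5·15 = 16; e = 18.5 − 16 = 2.5
x=16: ŷ = 68.5 − 3.5·16 = 12.5; e = 13 − 12.5 = 0.5
x=18: ŷ = 68.5 − 3.5·18 = 5.5; e = 4 − 5.5 = -1.5
SSE = 0.25 + 0.25 + 0.25 + 0.25 + 2.25 + 6.25 + 0.25 + 2.25 = 12
s = √(12/6) = √2 ≈ 1.4142

s = 1.4142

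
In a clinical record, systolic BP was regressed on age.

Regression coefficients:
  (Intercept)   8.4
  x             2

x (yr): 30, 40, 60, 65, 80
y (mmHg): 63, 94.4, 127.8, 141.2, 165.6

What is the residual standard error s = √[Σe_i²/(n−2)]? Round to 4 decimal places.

s = 5.2026

x=30: ŷ = 8.4 + 2·30 = 68.4; e = 63 − 68.4 = -5.4
x=40: ŷ = 8.4 + 2·40 = 88.4; e = 94.4 − 88.4 = 6
x=60: ŷ = 8.4 + 2·60 = 128.4; e = 127.8 − 128.4 = -0.6
x=65: ŷ = 8.4 + 2·65 = 138.4; e = 141.2 − 138.4 = 2.8
x=80: ŷ = 8.4 + 2·80 = 168.4; e = 165.6 − 168.4 = -2.8
SSE = 29.16 + 36 + 0.36 + 7.84 + 7.84 = 81.2
s = √(81.2/3) = √27.0667 ≈ 5.2026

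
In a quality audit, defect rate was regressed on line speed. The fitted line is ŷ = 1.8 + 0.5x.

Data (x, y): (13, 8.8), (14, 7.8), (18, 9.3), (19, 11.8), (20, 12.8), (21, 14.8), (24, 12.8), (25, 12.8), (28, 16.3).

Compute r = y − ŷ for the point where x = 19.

ŷ = 1.8 + 0.5·19 = 11.3
r = 11.8 − 11.3 = 0.5

r = 0.5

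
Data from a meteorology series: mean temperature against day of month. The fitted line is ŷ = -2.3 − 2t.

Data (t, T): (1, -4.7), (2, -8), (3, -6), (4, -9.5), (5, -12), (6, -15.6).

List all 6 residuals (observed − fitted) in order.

t=1: ŷ = -2.3 − 2·1 = -4.3; e = -4.7 − (-4.3) = -0.4
t=2: ŷ = -2.3 − 2·2 = -6.3; e = -8 − (-6.3) = -1.7
t=3: ŷ = -2.3 − 2·3 = -8.3; e = -6 − (-8.3) = 2.3
t=4: ŷ = -2.3 − 2·4 = -10.3; e = -9.5 − (-10.3) = 0.8
t=5: ŷ = -2.3 − 2·5 = -12.3; e = -12 − (-12.3) = 0.3
t=6: ŷ = -2.3 − 2·6 = -14.3; e = -15.6 − (-14.3) = -1.3

-0.4, -1.7, 2.3, 0.8, 0.3, -1.3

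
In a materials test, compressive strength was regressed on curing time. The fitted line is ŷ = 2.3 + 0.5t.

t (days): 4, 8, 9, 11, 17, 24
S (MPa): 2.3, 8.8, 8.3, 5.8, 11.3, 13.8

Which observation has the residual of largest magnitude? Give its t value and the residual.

t=4: ŷ = 2.3 + 0.5·4 = 4.3; e = 2.3 − 4.3 = -2
t=8: ŷ = 2.3 + 0.5·8 = 6.3; e = 8.8 − 6.3 = 2.5
t=9: ŷ = 2.3 + 0.5·9 = 6.8; e = 8.3 − 6.8 = 1.5
t=11: ŷ = 2.3 + 0.5·11 = 7.8; e = 5.8 − 7.8 = -2
t=17: ŷ = 2.3 + 0.5·17 = 10.8; e = 11.3 − 10.8 = 0.5
t=24: ŷ = 2.3 + 0.5·24 = 14.3; e = 13.8 − 14.3 = -0.5
Largest |e| is 2.5 at t = 8, residual 2.5.

t = 8, e = 2.5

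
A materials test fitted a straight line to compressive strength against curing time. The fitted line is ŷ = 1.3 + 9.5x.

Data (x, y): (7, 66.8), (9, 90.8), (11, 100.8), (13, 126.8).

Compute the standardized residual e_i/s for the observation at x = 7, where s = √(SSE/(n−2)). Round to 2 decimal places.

-0.21

x=7: ŷ = 1.3 + 9.5·7 = 67.8; e = 66.8 − 67.8 = -1
x=9: ŷ = 1.3 + 9.5·9 = 86.8; e = 90.8 − 86.8 = 4
x=11: ŷ = 1.3 + 9.5·11 = 105.8; e = 100.8 − 105.8 = -5
x=13: ŷ = 1.3 + 9.5·13 = 124.8; e = 126.8 − 124.8 = 2
SSE = 1 + 16 + 25 + 4 = 46
s = √(46/2) = 4.79583
e/s = -1 / 4.79583 = -0.21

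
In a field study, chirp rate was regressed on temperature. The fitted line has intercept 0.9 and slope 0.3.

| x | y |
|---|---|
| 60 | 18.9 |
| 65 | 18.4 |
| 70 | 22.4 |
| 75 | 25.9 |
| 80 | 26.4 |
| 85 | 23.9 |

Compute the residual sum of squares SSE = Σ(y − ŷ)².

SSE = 19

x=60: ŷ = 0.9 + 0.3·60 = 18.9; r = 18.9 − 18.9 = 0
x=65: ŷ = 0.9 + 0.3·65 = 20.4; r = 18.4 − 20.4 = -2
x=70: ŷ = 0.9 + 0.3·70 = 21.9; r = 22.4 − 21.9 = 0.5
x=75: ŷ = 0.9 + 0.3·75 = 23.4; r = 25.9 − 23.4 = 2.5
x=80: ŷ = 0.9 + 0.3·80 = 24.9; r = 26.4 − 24.9 = 1.5
x=85: ŷ = 0.9 + 0.3·85 = 26.4; r = 23.9 − 26.4 = -2.5
SSE = 0 + 4 + 0.25 + 6.25 + 2.25 + 6.25 = 19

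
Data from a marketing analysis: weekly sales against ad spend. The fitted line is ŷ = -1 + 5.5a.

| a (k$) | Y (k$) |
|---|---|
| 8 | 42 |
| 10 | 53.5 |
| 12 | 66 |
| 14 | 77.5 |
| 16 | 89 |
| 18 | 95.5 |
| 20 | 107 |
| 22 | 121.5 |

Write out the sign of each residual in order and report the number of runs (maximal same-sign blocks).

a=8: ŷ = -1 + 5.5·8 = 43; e = 42 − 43 = -1
a=10: ŷ = -1 + 5.5·10 = 54; e = 53.5 − 54 = -0.5
a=12: ŷ = -1 + 5.5·12 = 65; e = 66 − 65 = 1
a=14: ŷ = -1 + 5.5·14 = 76; e = 77.5 − 76 = 1.5
a=16: ŷ = -1 + 5.5·16 = 87; e = 89 − 87 = 2
a=18: ŷ = -1 + 5.5·18 = 98; e = 95.5 − 98 = -2.5
a=20: ŷ = -1 + 5.5·20 = 109; e = 107 − 109 = -2
a=22: ŷ = -1 + 5.5·22 = 120; e = 121.5 − 120 = 1.5
Signs: − − + + + − − +
Runs: −×2, +×3, −×2, +×1 → 4

4 runs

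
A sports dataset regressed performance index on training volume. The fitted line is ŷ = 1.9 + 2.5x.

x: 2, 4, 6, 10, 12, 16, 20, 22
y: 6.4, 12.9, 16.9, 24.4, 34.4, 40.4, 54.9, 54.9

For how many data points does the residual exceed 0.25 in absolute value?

7

x=2: ŷ = 1.9 + 2.5·2 = 6.9; e = 6.4 − 6.9 = -0.5
x=4: ŷ = 1.9 + 2.5·4 = 11.9; e = 12.9 − 11.9 = 1
x=6: ŷ = 1.9 + 2.5·6 = 16.9; e = 16.9 − 16.9 = 0
x=10: ŷ = 1.9 + 2.5·10 = 26.9; e = 24.4 − 26.9 = -2.5
x=12: ŷ = 1.9 + 2.5·12 = 31.9; e = 34.4 − 31.9 = 2.5
x=16: ŷ = 1.9 + 2.5·16 = 41.9; e = 40.4 − 41.9 = -1.5
x=20: ŷ = 1.9 + 2.5·20 = 51.9; e = 54.9 − 51.9 = 3
x=22: ŷ = 1.9 + 2.5·22 = 56.9; e = 54.9 − 56.9 = -2
|e| > 0.25: x=2 (|e|=0.5), x=4 (|e|=1), x=10 (|e|=2.5), x=12 (|e|=2.5), x=16 (|e|=1.5), x=20 (|e|=3), x=22 (|e|=2) → 7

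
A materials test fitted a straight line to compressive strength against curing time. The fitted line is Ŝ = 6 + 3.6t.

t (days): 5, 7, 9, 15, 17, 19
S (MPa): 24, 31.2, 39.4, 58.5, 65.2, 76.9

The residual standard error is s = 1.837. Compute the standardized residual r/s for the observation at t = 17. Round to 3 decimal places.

Ŝ = 6 + 3.6·17 = 67.2
r = 65.2 − 67.2 = -2
r/s = -2 / 1.837 = -1.089

-1.089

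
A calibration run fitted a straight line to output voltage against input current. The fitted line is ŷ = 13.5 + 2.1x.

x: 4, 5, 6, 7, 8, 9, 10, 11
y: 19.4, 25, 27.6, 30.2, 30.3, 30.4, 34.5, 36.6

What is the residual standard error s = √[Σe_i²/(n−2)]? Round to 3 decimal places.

x=4: ŷ = 13.5 + 2.1·4 = 21.9; e = 19.4 − 21.9 = -2.5
x=5: ŷ = 13.5 + 2.1·5 = 24; e = 25 − 24 = 1
x=6: ŷ = 13.5 + 2.1·6 = 26.1; e = 27.6 − 26.1 = 1.5
x=7: ŷ = 13.5 + 2.1·7 = 28.2; e = 30.2 − 28.2 = 2
x=8: ŷ = 13.5 + 2.1·8 = 30.3; e = 30.3 − 30.3 = 0
x=9: ŷ = 13.5 + 2.1·9 = 32.4; e = 30.4 − 32.4 = -2
x=10: ŷ = 13.5 + 2.1·10 = 34.5; e = 34.5 − 34.5 = 0
x=11: ŷ = 13.5 + 2.1·11 = 36.6; e = 36.6 − 36.6 = 0
SSE = 6.25 + 1 + 2.25 + 4 + 0 + 4 + 0 + 0 = 17.5
s = √(17.5/6) = √2.91667 ≈ 1.708

s = 1.708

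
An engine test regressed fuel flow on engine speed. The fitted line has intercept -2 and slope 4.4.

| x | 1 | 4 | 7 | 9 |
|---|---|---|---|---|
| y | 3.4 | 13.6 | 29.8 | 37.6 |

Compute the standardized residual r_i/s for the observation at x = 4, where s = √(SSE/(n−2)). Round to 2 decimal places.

x=1: ŷ = -2 + 4.4·1 = 2.4; r = 3.4 − 2.4 = 1
x=4: ŷ = -2 + 4.4·4 = 15.6; r = 13.6 − 15.6 = -2
x=7: ŷ = -2 + 4.4·7 = 28.8; r = 29.8 − 28.8 = 1
x=9: ŷ = -2 + 4.4·9 = 37.6; r = 37.6 − 37.6 = 0
SSE = 1 + 4 + 1 + 0 = 6
s = √(6/2) = 1.73205
r/s = -2 / 1.73205 = -1.15

-1.15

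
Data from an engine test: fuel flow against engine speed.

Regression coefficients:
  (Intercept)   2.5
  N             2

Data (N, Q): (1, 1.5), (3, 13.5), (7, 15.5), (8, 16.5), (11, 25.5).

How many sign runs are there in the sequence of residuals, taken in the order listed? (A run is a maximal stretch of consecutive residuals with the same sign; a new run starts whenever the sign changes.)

N=1: ŷ = 2.5 + 2·1 = 4.5; e = 1.5 − 4.5 = -3
N=3: ŷ = 2.5 + 2·3 = 8.5; e = 13.5 − 8.5 = 5
N=7: ŷ = 2.5 + 2·7 = 16.5; e = 15.5 − 16.5 = -1
N=8: ŷ = 2.5 + 2·8 = 18.5; e = 16.5 − 18.5 = -2
N=11: ŷ = 2.5 + 2·11 = 24.5; e = 25.5 − 24.5 = 1
Signs: − + − − +
Runs: −×1, +×1, −×2, +×1 → 4

4 runs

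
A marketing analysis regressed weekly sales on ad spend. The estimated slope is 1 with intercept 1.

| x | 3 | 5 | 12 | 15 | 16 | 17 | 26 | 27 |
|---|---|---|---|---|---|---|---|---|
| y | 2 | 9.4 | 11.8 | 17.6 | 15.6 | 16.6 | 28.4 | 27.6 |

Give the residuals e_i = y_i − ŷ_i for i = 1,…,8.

-2, 3.4, -1.2, 1.6, -1.4, -1.4, 1.4, -0.4

x=3: ŷ = 1 + 3 = 4; e = 2 − 4 = -2
x=5: ŷ = 1 + 5 = 6; e = 9.4 − 6 = 3.4
x=12: ŷ = 1 + 12 = 13; e = 11.8 − 13 = -1.2
x=15: ŷ = 1 + 15 = 16; e = 17.6 − 16 = 1.6
x=16: ŷ = 1 + 16 = 17; e = 15.6 − 17 = -1.4
x=17: ŷ = 1 + 17 = 18; e = 16.6 − 18 = -1.4
x=26: ŷ = 1 + 26 = 27; e = 28.4 − 27 = 1.4
x=27: ŷ = 1 + 27 = 28; e = 27.6 − 28 = -0.4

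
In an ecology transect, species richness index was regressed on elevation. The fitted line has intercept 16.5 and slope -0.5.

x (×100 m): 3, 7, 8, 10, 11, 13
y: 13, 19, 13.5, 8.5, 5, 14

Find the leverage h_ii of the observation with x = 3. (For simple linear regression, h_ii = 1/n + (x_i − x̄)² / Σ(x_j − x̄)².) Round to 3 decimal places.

h = 0.690

x̄ = (3 + 7 + 8 + 10 + 11 + 13)/6 = 8.66667
Σ(x − x̄)² = 32.1111 + 2.77778 + 0.444444 + 1.77778 + 5.44444 + 18.7778 = 61.3333
h = 1/6 + (-5.66667)²/61.3333 = 0.166667 + 0.523551 = 0.690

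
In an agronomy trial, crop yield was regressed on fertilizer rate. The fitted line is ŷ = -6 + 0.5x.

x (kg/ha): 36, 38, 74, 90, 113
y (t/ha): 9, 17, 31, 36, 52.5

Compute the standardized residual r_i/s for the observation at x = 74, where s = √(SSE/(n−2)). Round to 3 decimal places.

0.000

x=36: ŷ = -6 + 0.5·36 = 12; r = 9 − 12 = -3
x=38: ŷ = -6 + 0.5·38 = 13; r = 17 − 13 = 4
x=74: ŷ = -6 + 0.5·74 = 31; r = 31 − 31 = 0
x=90: ŷ = -6 + 0.5·90 = 39; r = 36 − 39 = -3
x=113: ŷ = -6 + 0.5·113 = 50.5; r = 52.5 − 50.5 = 2
SSE = 9 + 16 + 0 + 9 + 4 = 38
s = √(38/3) = 3.55903
r/s = 0 / 3.55903 = 0.000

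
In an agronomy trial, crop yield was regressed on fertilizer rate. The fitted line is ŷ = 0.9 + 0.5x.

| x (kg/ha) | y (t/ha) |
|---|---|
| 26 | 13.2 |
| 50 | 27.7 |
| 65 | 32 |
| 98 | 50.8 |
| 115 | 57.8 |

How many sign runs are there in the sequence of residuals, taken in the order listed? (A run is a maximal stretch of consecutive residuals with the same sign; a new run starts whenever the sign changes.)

5 runs

x=26: ŷ = 0.9 + 0.5·26 = 13.9; r = 13.2 − 13.9 = -0.7
x=50: ŷ = 0.9 + 0.5·50 = 25.9; r = 27.7 − 25.9 = 1.8
x=65: ŷ = 0.9 + 0.5·65 = 33.4; r = 32 − 33.4 = -1.4
x=98: ŷ = 0.9 + 0.5·98 = 49.9; r = 50.8 − 49.9 = 0.9
x=115: ŷ = 0.9 + 0.5·115 = 58.4; r = 57.8 − 58.4 = -0.6
Signs: − + − + −
Runs: −×1, +×1, −×1, +×1, −×1 → 5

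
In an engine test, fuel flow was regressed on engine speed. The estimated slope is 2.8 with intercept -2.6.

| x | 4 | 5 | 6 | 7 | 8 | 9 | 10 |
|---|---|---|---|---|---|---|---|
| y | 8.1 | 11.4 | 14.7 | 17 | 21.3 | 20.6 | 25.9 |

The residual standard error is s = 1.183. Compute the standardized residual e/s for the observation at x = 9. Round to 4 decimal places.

ŷ = -2.6 + 2.8·9 = 22.6
e = 20.6 − 22.6 = -2
e/s = -2 / 1.183 = -1.6906

-1.6906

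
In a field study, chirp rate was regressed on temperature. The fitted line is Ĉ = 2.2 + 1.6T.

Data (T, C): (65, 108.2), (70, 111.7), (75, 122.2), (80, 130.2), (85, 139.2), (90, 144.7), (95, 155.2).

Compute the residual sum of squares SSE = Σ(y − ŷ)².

T=65: Ĉ = 2.2 + 1.6·65 = 106.2; e = 108.2 − 106.2 = 2
T=70: Ĉ = 2.2 + 1.6·70 = 114.2; e = 111.7 − 114.2 = -2.5
T=75: Ĉ = 2.2 + 1.6·75 = 122.2; e = 122.2 − 122.2 = 0
T=80: Ĉ = 2.2 + 1.6·80 = 130.2; e = 130.2 − 130.2 = 0
T=85: Ĉ = 2.2 + 1.6·85 = 138.2; e = 139.2 − 138.2 = 1
T=90: Ĉ = 2.2 + 1.6·90 = 146.2; e = 144.7 − 146.2 = -1.5
T=95: Ĉ = 2.2 + 1.6·95 = 154.2; e = 155.2 − 154.2 = 1
SSE = 4 + 6.25 + 0 + 0 + 1 + 2.25 + 1 = 14.5

SSE = 14.5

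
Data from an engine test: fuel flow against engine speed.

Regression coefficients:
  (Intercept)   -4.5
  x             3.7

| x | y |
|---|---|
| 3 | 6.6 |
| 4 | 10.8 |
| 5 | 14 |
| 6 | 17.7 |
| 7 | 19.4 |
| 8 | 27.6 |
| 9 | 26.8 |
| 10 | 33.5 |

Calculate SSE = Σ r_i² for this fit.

SSE = 15.5

x=3: ŷ = -4.5 + 3.7·3 = 6.6; r = 6.6 − 6.6 = 0
x=4: ŷ = -4.5 + 3.7·4 = 10.3; r = 10.8 − 10.3 = 0.5
x=5: ŷ = -4.5 + 3.7·5 = 14; r = 14 − 14 = 0
x=6: ŷ = -4.5 + 3.7·6 = 17.7; r = 17.7 − 17.7 = 0
x=7: ŷ = -4.5 + 3.7·7 = 21.4; r = 19.4 − 21.4 = -2
x=8: ŷ = -4.5 + 3.7·8 = 25.1; r = 27.6 − 25.1 = 2.5
x=9: ŷ = -4.5 + 3.7·9 = 28.8; r = 26.8 − 28.8 = -2
x=10: ŷ = -4.5 + 3.7·10 = 32.5; r = 33.5 − 32.5 = 1
SSE = 0 + 0.25 + 0 + 0 + 4 + 6.25 + 4 + 1 = 15.5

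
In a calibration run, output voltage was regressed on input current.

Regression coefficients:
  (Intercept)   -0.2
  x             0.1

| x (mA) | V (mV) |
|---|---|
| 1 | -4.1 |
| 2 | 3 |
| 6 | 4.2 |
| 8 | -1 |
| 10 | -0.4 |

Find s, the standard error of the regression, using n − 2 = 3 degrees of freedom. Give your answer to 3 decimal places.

x=1: V̂ = -0.2 + 0.1·1 = -0.1; r = -4.1 − (-0.1) = -4
x=2: V̂ = -0.2 + 0.1·2 = 0; r = 3 − 0 = 3
x=6: V̂ = -0.2 + 0.1·6 = 0.4; r = 4.2 − 0.4 = 3.8
x=8: V̂ = -0.2 + 0.1·8 = 0.6; r = -1 − 0.6 = -1.6
x=10: V̂ = -0.2 + 0.1·10 = 0.8; r = -0.4 − 0.8 = -1.2
SSE = 16 + 9 + 14.44 + 2.56 + 1.44 = 43.44
s = √(43.44/3) = √14.48 ≈ 3.805

s = 3.805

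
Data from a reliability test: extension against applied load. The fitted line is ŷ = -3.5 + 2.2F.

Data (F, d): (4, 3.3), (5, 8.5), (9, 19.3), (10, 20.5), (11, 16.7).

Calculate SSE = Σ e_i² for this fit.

F=4: ŷ = -3.5 + 2.2·4 = 5.3; e = 3.3 − 5.3 = -2
F=5: ŷ = -3.5 + 2.2·5 = 7.5; e = 8.5 − 7.5 = 1
F=9: ŷ = -3.5 + 2.2·9 = 16.3; e = 19.3 − 16.3 = 3
F=10: ŷ = -3.5 + 2.2·10 = 18.5; e = 20.5 − 18.5 = 2
F=11: ŷ = -3.5 + 2.2·11 = 20.7; e = 16.7 − 20.7 = -4
SSE = 4 + 1 + 9 + 4 + 16 = 34

SSE = 34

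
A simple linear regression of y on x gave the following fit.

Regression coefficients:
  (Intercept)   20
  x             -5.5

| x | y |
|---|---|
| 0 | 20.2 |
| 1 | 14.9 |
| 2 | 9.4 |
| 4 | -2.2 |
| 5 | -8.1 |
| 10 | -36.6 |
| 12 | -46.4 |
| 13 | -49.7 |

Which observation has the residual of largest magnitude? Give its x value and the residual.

x = 13, e = 1.8

x=0: ŷ = 20 − 5.5·0 = 20; e = 20.2 − 20 = 0.2
x=1: ŷ = 20 − 5.5·1 = 14.5; e = 14.9 − 14.5 = 0.4
x=2: ŷ = 20 − 5.5·2 = 9; e = 9.4 − 9 = 0.4
x=4: ŷ = 20 − 5.5·4 = -2; e = -2.2 − (-2) = -0.2
x=5: ŷ = 20 − 5.5·5 = -7.5; e = -8.1 − (-7.5) = -0.6
x=10: ŷ = 20 − 5.5·10 = -35; e = -36.6 − (-35) = -1.6
x=12: ŷ = 20 − 5.5·12 = -46; e = -46.4 − (-46) = -0.4
x=13: ŷ = 20 − 5.5·13 = -51.5; e = -49.7 − (-51.5) = 1.8
Largest |e| is 1.8 at x = 13, residual 1.8.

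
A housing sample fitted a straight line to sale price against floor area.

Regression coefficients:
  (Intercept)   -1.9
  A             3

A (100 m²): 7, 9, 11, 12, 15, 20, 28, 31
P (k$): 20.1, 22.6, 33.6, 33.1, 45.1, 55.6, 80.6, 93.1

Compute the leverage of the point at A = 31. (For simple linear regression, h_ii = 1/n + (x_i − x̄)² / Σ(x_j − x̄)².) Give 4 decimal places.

h = 0.4981

Ā = (7 + 9 + 11 + 12 + 15 + 20 + 28 + 31)/8 = 16.625
Σ(A − Ā)² = 92.6406 + 58.1406 + 31.6406 + 21.3906 + 2.64062 + 11.3906 + 129.391 + 206.641 = 553.875
h = 1/8 + (14.375)²/553.875 = 0.125 + 0.373082 = 0.4981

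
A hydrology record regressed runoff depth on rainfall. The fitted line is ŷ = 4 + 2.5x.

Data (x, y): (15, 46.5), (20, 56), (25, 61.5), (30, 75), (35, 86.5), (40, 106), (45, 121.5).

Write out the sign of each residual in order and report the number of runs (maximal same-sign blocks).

x=15: ŷ = 4 + 2.5·15 = 41.5; e = 46.5 − 41.5 = 5
x=20: ŷ = 4 + 2.5·20 = 54; e = 56 − 54 = 2
x=25: ŷ = 4 + 2.5·25 = 66.5; e = 61.5 − 66.5 = -5
x=30: ŷ = 4 + 2.5·30 = 79; e = 75 − 79 = -4
x=35: ŷ = 4 + 2.5·35 = 91.5; e = 86.5 − 91.5 = -5
x=40: ŷ = 4 + 2.5·40 = 104; e = 106 − 104 = 2
x=45: ŷ = 4 + 2.5·45 = 116.5; e = 121.5 − 116.5 = 5
Signs: + + − − − + +
Runs: +×2, −×3, +×2 → 3

3 runs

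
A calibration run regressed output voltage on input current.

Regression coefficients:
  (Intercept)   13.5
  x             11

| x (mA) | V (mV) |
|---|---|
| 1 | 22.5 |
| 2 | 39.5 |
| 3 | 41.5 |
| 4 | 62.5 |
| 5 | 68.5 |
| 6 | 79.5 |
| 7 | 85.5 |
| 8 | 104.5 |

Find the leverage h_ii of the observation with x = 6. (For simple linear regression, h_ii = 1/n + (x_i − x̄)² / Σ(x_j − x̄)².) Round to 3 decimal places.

h = 0.179

x̄ = (1 + 2 + 3 + 4 + 5 + 6 + 7 + 8)/8 = 4.5
Σ(x − x̄)² = 12.25 + 6.25 + 2.25 + 0.25 + 0.25 + 2.25 + 6.25 + 12.25 = 42
h = 1/8 + (1.5)²/42 = 0.125 + 0.0535714 = 0.179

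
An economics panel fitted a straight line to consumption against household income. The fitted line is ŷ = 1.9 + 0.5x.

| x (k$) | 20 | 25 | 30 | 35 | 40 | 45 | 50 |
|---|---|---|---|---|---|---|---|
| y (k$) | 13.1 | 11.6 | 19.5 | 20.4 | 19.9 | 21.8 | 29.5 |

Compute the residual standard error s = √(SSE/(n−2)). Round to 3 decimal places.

s = 2.629

x=20: ŷ = 1.9 + 0.5·20 = 11.9; e = 13.1 − 11.9 = 1.2
x=25: ŷ = 1.9 + 0.5·25 = 14.4; e = 11.6 − 14.4 = -2.8
x=30: ŷ = 1.9 + 0.5·30 = 16.9; e = 19.5 − 16.9 = 2.6
x=35: ŷ = 1.9 + 0.5·35 = 19.4; e = 20.4 − 19.4 = 1
x=40: ŷ = 1.9 + 0.5·40 = 21.9; e = 19.9 − 21.9 = -2
x=45: ŷ = 1.9 + 0.5·45 = 24.4; e = 21.8 − 24.4 = -2.6
x=50: ŷ = 1.9 + 0.5·50 = 26.9; e = 29.5 − 26.9 = 2.6
SSE = 1.44 + 7.84 + 6.76 + 1 + 4 + 6.76 + 6.76 = 34.56
s = √(34.56/5) = √6.912 ≈ 2.629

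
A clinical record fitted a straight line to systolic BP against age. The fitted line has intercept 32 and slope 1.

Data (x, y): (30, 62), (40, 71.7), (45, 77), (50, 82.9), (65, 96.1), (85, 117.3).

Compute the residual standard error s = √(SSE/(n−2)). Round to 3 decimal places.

x=30: ŷ = 32 + 30 = 62; e = 62 − 62 = 0
x=40: ŷ = 32 + 40 = 72; e = 71.7 − 72 = -0.3
x=45: ŷ = 32 + 45 = 77; e = 77 − 77 = 0
x=50: ŷ = 32 + 50 = 82; e = 82.9 − 82 = 0.9
x=65: ŷ = 32 + 65 = 97; e = 96.1 − 97 = -0.9
x=85: ŷ = 32 + 85 = 117; e = 117.3 − 117 = 0.3
SSE = 0 + 0.09 + 0 + 0.81 + 0.81 + 0.09 = 1.8
s = √(1.8/4) = √0.45 ≈ 0.671

s = 0.671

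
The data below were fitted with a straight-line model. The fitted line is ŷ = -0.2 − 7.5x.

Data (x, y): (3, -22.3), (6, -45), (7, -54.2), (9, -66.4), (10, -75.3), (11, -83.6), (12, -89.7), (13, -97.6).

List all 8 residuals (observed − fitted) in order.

x=3: ŷ = -0.2 − 7.5·3 = -22.7; e = -22.3 − (-22.7) = 0.4
x=6: ŷ = -0.2 − 7.5·6 = -45.2; e = -45 − (-45.2) = 0.2
x=7: ŷ = -0.2 − 7.5·7 = -52.7; e = -54.2 − (-52.7) = -1.5
x=9: ŷ = -0.2 − 7.5·9 = -67.7; e = -66.4 − (-67.7) = 1.3
x=10: ŷ = -0.2 − 7.5·10 = -75.2; e = -75.3 − (-75.2) = -0.1
x=11: ŷ = -0.2 − 7.5·11 = -82.7; e = -83.6 − (-82.7) = -0.9
x=12: ŷ = -0.2 − 7.5·12 = -90.2; e = -89.7 − (-90.2) = 0.5
x=13: ŷ = -0.2 − 7.5·13 = -97.7; e = -97.6 − (-97.7) = 0.1

0.4, 0.2, -1.5, 1.3, -0.1, -0.9, 0.5, 0.1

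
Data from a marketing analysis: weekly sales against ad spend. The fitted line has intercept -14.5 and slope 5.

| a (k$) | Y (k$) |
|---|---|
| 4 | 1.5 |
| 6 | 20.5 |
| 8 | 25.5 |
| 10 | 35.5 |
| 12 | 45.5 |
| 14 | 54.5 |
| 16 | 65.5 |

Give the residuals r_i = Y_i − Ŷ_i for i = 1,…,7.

a=4: Ŷ = -14.5 + 5·4 = 5.5; r = 1.5 − 5.5 = -4
a=6: Ŷ = -14.5 + 5·6 = 15.5; r = 20.5 − 15.5 = 5
a=8: Ŷ = -14.5 + 5·8 = 25.5; r = 25.5 − 25.5 = 0
a=10: Ŷ = -14.5 + 5·10 = 35.5; r = 35.5 − 35.5 = 0
a=12: Ŷ = -14.5 + 5·12 = 45.5; r = 45.5 − 45.5 = 0
a=14: Ŷ = -14.5 + 5·14 = 55.5; r = 54.5 − 55.5 = -1
a=16: Ŷ = -14.5 + 5·16 = 65.5; r = 65.5 − 65.5 = 0

-4, 5, 0, 0, 0, -1, 0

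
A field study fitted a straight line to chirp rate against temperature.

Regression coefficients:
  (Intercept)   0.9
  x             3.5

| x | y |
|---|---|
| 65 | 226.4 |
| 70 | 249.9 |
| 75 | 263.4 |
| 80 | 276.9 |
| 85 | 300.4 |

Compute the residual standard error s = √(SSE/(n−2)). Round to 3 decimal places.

s = 3.651

x=65: ŷ = 0.9 + 3.5·65 = 228.4; e = 226.4 − 228.4 = -2
x=70: ŷ = 0.9 + 3.5·70 = 245.9; e = 249.9 − 245.9 = 4
x=75: ŷ = 0.9 + 3.5·75 = 263.4; e = 263.4 − 263.4 = 0
x=80: ŷ = 0.9 + 3.5·80 = 280.9; e = 276.9 − 280.9 = -4
x=85: ŷ = 0.9 + 3.5·85 = 298.4; e = 300.4 − 298.4 = 2
SSE = 4 + 16 + 0 + 16 + 4 = 40
s = √(40/3) = √13.3333 ≈ 3.651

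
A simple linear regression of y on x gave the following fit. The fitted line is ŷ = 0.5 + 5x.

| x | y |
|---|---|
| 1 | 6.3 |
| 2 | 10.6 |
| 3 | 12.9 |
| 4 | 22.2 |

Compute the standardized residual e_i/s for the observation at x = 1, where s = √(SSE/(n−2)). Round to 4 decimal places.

0.3525

x=1: ŷ = 0.5 + 5·1 = 5.5; e = 6.3 − 5.5 = 0.8
x=2: ŷ = 0.5 + 5·2 = 10.5; e = 10.6 − 10.5 = 0.1
x=3: ŷ = 0.5 + 5·3 = 15.5; e = 12.9 − 15.5 = -2.6
x=4: ŷ = 0.5 + 5·4 = 20.5; e = 22.2 − 20.5 = 1.7
SSE = 0.64 + 0.01 + 6.76 + 2.89 = 10.3
s = √(10.3/2) = 2.26936
e/s = 0.8 / 2.26936 = 0.3525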